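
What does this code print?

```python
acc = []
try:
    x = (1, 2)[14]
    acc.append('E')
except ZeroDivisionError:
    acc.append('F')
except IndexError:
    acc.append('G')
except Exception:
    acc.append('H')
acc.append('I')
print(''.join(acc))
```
GI

IndexError matches before generic Exception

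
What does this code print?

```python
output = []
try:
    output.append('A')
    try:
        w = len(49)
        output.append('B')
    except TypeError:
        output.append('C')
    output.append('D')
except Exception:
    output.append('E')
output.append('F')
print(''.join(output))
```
ACDF

Inner exception caught by inner handler, outer continues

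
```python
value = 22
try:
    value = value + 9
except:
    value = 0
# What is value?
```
31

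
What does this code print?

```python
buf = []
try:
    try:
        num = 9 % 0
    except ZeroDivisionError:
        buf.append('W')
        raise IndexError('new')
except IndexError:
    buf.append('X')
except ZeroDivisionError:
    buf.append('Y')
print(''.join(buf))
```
WX

New IndexError raised, caught by outer IndexError handler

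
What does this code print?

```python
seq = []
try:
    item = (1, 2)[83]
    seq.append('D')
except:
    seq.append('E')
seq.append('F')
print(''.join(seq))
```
EF

Exception raised in try, caught by bare except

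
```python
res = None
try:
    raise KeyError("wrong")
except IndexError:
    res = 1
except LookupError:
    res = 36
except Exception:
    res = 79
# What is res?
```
36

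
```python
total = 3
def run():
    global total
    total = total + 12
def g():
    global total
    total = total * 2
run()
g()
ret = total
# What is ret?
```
30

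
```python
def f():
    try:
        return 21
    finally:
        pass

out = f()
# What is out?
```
21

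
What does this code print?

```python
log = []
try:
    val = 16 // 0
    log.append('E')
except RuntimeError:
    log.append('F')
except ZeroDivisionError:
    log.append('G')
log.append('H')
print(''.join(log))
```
GH

ZeroDivisionError is caught by its specific handler, not RuntimeError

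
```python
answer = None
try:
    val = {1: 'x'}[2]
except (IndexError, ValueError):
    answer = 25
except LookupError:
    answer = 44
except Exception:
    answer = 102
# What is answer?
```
44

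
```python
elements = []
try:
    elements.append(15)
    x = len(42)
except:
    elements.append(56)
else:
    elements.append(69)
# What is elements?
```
[15, 56]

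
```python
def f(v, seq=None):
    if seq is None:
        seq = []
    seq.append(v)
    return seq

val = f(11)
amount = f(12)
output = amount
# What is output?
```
[12]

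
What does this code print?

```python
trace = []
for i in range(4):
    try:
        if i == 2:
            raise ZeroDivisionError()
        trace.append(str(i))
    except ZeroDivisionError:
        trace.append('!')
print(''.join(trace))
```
01!3

Exception on i=2 caught, loop continues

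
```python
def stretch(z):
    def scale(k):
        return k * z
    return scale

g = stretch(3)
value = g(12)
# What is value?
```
36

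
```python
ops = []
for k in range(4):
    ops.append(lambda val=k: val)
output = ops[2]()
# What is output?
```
2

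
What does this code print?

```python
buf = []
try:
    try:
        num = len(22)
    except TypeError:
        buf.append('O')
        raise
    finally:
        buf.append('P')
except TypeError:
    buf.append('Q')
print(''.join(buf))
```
OPQ

finally runs before re-raised exception propagates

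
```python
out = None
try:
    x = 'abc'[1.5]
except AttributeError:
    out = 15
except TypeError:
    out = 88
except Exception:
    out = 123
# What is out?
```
88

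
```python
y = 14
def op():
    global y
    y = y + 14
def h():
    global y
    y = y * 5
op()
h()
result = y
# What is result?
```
140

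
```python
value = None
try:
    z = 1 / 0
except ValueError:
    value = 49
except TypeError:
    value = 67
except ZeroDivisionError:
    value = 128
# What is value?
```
128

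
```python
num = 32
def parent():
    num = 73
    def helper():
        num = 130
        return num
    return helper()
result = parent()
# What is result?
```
130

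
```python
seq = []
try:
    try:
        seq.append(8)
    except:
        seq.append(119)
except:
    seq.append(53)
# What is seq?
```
[8]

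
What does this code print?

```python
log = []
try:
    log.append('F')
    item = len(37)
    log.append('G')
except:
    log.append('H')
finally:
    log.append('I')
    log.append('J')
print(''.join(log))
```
FHIJ

Code before exception runs, then except, then all of finally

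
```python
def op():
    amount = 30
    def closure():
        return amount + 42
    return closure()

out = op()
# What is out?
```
72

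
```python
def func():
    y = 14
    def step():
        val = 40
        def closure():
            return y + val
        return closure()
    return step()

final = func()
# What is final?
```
54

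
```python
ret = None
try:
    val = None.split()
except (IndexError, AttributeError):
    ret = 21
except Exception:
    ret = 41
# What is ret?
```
21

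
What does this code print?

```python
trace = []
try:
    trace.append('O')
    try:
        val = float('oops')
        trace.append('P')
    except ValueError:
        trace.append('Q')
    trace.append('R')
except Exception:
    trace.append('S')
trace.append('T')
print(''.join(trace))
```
OQRT

Inner exception caught by inner handler, outer continues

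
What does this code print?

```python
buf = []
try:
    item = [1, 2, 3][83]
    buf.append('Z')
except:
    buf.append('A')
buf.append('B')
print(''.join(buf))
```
AB

Exception raised in try, caught by bare except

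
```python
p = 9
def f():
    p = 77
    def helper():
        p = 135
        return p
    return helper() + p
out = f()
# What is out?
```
212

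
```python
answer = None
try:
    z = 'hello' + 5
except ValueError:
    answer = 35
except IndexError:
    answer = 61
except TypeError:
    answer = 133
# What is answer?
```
133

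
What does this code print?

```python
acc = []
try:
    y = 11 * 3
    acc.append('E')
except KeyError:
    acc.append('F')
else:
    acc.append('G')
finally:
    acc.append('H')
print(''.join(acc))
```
EGH

else runs before finally when no exception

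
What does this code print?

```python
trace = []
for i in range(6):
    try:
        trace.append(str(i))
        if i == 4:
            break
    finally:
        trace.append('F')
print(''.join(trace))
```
0F1F2F3F4F

finally runs even when breaking out of loop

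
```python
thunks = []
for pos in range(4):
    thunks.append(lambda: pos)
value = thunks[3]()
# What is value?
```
3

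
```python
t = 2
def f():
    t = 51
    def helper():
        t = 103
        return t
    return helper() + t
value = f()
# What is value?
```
154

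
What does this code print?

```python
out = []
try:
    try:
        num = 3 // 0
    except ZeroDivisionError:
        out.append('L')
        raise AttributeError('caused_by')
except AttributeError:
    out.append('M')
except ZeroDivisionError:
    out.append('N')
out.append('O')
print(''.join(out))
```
LMO

AttributeError raised and caught, original ZeroDivisionError not re-raised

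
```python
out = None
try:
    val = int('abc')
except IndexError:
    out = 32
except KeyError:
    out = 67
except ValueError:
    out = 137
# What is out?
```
137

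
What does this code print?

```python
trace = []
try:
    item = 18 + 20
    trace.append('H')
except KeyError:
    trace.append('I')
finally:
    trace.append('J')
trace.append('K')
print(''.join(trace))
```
HJK

finally runs after normal execution too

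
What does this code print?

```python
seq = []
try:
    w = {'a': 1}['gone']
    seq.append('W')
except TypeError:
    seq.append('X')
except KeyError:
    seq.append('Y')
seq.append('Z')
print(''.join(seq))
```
YZ

KeyError is caught by its specific handler, not TypeError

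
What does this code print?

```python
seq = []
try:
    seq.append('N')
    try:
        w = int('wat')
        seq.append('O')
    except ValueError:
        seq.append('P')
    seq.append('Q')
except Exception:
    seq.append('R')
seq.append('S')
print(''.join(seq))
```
NPQS

Inner exception caught by inner handler, outer continues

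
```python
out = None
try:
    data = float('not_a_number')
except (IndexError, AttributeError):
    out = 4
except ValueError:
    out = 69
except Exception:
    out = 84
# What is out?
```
69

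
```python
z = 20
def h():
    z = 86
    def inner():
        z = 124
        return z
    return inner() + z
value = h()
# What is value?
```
210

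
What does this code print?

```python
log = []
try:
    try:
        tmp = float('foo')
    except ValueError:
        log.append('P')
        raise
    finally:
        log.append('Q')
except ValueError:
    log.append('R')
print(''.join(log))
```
PQR

finally runs before re-raised exception propagates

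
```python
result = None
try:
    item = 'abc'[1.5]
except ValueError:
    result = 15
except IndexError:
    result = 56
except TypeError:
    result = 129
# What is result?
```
129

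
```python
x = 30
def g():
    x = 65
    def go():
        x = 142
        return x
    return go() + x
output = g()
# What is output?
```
207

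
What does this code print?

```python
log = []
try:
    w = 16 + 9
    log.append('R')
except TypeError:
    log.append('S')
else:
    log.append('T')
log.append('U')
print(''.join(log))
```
RTU

else block runs when no exception occurs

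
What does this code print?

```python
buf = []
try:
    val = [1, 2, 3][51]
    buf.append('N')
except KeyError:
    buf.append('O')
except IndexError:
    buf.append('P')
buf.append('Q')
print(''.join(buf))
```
PQ

IndexError is caught by its specific handler, not KeyError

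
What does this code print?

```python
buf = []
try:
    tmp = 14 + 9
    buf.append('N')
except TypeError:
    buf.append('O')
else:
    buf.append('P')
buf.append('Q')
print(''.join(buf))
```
NPQ

else block runs when no exception occurs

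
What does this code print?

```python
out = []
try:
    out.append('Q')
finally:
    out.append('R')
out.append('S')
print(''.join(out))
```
QRS

try/finally without except, no exception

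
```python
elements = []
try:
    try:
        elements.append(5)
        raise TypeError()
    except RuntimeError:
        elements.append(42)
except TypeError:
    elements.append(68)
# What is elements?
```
[5, 68]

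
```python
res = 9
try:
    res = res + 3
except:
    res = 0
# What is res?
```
12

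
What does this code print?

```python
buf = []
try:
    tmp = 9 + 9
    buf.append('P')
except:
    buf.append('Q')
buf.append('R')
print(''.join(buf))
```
PR

No exception, try block completes normally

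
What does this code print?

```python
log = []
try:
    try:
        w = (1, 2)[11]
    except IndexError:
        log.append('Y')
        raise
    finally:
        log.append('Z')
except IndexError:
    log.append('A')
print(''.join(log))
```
YZA

finally runs before re-raised exception propagates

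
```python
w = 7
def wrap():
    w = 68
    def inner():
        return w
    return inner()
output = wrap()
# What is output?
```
68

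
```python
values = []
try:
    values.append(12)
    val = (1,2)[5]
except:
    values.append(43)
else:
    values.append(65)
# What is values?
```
[12, 43]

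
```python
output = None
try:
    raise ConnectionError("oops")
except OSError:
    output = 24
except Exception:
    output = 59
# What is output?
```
24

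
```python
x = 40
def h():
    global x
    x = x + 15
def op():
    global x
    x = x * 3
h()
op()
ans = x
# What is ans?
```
165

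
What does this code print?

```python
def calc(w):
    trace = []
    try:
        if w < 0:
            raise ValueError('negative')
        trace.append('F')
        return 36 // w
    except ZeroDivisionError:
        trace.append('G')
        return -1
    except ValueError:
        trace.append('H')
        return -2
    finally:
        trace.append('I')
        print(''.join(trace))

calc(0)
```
FGI

w=0 causes ZeroDivisionError, caught, finally prints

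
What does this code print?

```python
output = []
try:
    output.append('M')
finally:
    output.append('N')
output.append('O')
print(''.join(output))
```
MNO

try/finally without except, no exception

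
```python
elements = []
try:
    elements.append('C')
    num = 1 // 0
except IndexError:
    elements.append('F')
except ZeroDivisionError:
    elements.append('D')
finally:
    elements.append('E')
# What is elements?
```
['C', 'D', 'E']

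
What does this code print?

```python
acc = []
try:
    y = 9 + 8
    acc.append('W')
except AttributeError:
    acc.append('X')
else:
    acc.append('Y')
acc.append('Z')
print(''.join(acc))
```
WYZ

else block runs when no exception occurs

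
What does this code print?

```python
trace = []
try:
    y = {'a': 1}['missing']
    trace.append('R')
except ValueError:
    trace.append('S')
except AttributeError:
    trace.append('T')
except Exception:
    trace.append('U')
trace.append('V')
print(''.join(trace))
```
UV

KeyError not specifically caught, falls to Exception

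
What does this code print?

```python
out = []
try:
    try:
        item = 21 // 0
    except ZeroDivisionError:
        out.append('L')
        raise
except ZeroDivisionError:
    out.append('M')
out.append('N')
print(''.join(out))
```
LMN

raise without argument re-raises current exception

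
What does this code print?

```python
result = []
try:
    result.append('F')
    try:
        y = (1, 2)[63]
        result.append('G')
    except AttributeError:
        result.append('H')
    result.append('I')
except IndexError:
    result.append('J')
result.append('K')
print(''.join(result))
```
FJK

Inner handler doesn't match, propagates to outer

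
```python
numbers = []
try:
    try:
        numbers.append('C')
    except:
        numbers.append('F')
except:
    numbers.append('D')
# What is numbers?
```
['C']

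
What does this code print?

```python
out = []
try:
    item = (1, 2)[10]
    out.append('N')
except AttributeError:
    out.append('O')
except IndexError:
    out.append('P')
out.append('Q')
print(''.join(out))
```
PQ

IndexError is caught by its specific handler, not AttributeError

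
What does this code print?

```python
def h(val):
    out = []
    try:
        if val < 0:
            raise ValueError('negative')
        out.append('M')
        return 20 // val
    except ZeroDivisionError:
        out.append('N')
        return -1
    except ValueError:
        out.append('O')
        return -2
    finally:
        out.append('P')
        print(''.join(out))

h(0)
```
MNP

val=0 causes ZeroDivisionError, caught, finally prints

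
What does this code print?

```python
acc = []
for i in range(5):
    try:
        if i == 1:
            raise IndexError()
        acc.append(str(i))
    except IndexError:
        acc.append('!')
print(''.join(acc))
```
0!234

Exception on i=1 caught, loop continues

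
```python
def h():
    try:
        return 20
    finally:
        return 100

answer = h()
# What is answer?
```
100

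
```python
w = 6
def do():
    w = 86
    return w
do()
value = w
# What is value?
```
6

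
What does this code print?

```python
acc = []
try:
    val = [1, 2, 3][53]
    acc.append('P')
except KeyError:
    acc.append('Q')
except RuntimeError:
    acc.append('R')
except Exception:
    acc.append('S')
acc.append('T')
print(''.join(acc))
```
ST

IndexError not specifically caught, falls to Exception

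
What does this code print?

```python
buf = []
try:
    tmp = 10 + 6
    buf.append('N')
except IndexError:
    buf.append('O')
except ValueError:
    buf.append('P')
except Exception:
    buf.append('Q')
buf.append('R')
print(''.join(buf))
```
NR

No exception, try block completes normally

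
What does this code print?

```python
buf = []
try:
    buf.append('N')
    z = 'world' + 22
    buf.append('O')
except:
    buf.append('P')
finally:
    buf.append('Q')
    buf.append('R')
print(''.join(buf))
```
NPQR

Code before exception runs, then except, then all of finally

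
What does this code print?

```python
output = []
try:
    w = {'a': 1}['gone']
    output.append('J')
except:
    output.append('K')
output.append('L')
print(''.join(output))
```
KL

Exception raised in try, caught by bare except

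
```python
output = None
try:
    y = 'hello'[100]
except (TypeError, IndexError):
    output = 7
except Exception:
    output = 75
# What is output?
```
7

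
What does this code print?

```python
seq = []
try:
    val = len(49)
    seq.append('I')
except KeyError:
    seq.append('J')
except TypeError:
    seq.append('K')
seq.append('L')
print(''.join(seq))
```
KL

TypeError is caught by its specific handler, not KeyError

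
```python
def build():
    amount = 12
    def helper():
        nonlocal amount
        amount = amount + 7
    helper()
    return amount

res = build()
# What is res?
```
19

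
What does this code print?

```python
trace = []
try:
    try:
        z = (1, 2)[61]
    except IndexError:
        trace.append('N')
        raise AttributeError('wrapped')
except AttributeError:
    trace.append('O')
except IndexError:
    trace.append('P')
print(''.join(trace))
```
NO

New AttributeError raised, caught by outer AttributeError handler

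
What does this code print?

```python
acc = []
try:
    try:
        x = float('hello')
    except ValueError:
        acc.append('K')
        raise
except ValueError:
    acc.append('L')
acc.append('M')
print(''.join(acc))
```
KLM

raise without argument re-raises current exception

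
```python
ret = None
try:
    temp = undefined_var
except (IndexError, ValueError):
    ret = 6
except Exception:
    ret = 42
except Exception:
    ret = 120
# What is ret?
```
42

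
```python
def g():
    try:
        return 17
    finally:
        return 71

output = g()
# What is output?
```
71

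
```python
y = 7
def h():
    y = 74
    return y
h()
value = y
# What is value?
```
7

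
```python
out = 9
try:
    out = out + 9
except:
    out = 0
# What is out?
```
18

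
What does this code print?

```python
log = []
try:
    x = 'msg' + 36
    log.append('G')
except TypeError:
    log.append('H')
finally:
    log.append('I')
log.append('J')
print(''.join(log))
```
HIJ

finally always runs, even after exception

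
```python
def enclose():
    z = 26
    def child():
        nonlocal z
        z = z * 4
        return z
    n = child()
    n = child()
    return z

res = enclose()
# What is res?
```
416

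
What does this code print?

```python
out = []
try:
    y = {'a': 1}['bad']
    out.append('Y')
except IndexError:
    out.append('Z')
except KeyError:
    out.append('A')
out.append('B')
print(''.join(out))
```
AB

KeyError is caught by its specific handler, not IndexError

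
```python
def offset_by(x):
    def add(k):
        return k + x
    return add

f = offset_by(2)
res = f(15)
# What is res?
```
17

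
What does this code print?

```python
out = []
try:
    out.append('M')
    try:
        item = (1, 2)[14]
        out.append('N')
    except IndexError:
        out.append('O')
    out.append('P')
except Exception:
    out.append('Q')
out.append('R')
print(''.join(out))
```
MOPR

Inner exception caught by inner handler, outer continues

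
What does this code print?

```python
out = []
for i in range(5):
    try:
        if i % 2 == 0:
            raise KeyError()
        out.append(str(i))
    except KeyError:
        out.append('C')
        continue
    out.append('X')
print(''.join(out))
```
C1XC3XC

continue in except skips rest of loop body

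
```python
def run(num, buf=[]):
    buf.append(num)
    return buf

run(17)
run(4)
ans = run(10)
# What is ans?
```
[17, 4, 10]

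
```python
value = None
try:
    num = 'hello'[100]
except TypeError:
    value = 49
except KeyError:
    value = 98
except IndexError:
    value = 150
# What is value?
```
150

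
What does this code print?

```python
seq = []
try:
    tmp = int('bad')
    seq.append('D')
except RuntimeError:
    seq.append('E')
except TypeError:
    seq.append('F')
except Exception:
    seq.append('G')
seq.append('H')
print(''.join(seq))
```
GH

ValueError not specifically caught, falls to Exception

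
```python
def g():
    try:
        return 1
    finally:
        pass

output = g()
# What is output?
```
1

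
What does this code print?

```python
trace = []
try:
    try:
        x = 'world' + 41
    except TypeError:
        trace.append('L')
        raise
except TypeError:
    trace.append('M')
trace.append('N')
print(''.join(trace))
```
LMN

raise without argument re-raises current exception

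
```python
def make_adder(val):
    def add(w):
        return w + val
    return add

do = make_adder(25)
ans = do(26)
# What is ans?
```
51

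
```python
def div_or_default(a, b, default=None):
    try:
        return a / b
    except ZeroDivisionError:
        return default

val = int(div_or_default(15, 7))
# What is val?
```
2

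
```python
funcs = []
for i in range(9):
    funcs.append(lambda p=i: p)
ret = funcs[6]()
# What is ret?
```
6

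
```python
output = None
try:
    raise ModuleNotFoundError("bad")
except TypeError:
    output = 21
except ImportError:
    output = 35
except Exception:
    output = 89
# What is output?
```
35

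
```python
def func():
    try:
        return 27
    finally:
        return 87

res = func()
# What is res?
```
87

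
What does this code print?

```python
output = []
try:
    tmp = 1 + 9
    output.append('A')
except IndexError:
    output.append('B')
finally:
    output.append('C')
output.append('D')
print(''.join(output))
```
ACD

finally runs after normal execution too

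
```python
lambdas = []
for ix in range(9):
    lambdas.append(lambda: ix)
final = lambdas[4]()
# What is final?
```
8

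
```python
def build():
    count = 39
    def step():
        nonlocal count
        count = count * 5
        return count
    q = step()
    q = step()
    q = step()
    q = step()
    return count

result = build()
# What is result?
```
24375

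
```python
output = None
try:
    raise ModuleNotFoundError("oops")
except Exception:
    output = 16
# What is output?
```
16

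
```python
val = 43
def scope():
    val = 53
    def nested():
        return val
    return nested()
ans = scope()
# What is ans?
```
53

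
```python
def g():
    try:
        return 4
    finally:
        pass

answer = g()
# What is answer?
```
4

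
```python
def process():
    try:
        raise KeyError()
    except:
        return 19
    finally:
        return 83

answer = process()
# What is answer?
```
83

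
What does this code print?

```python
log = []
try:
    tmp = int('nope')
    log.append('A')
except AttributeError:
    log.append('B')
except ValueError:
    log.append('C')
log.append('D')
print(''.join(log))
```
CD

ValueError is caught by its specific handler, not AttributeError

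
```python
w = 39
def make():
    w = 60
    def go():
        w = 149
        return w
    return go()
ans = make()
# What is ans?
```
149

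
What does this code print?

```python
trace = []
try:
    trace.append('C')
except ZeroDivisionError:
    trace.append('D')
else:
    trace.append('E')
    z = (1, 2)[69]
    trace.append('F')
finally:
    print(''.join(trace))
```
CE

Try succeeds, else appends 'E', IndexError in else is uncaught, finally prints before exception propagates ('F' never appended)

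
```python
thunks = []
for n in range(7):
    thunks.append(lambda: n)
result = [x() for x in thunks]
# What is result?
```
[6, 6, 6, 6, 6, 6, 6]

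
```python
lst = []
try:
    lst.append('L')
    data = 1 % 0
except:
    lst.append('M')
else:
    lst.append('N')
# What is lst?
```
['L', 'M']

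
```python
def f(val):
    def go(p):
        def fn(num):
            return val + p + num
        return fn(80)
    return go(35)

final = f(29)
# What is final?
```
144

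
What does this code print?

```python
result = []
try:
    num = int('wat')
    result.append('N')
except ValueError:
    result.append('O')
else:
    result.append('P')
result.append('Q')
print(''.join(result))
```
OQ

else block skipped when exception is caught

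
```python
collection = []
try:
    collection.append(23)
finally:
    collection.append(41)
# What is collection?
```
[23, 41]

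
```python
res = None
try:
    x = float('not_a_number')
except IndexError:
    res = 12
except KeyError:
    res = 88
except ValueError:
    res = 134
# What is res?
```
134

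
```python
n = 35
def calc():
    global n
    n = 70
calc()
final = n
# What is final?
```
70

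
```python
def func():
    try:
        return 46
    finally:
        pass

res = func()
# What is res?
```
46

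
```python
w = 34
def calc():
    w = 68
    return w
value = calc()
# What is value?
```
68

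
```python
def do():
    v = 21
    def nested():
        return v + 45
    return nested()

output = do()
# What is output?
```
66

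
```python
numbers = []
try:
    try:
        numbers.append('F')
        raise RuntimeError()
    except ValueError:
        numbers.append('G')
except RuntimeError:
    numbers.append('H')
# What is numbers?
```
['F', 'H']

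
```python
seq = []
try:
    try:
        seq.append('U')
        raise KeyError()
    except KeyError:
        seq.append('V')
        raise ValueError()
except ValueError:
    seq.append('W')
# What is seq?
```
['U', 'V', 'W']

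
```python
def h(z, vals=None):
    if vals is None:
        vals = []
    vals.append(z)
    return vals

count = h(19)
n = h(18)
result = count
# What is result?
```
[19]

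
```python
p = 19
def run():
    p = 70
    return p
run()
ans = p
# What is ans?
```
19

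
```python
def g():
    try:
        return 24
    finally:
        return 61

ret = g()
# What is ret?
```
61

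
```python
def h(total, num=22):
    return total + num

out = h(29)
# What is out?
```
51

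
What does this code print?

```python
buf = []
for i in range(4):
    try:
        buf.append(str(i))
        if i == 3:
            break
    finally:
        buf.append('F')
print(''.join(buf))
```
0F1F2F3F

finally runs even when breaking out of loop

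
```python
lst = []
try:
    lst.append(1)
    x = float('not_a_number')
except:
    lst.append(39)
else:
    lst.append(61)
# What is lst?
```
[1, 39]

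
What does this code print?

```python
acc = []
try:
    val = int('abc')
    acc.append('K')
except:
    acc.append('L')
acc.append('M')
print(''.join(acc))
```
LM

Exception raised in try, caught by bare except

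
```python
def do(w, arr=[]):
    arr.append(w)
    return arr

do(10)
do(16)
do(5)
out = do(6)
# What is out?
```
[10, 16, 5, 6]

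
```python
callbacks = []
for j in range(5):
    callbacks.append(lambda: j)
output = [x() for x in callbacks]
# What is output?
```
[4, 4, 4, 4, 4]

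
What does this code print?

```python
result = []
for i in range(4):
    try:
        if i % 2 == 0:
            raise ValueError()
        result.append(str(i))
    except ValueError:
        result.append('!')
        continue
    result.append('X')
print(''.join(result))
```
!1X!3X

continue in except skips rest of loop body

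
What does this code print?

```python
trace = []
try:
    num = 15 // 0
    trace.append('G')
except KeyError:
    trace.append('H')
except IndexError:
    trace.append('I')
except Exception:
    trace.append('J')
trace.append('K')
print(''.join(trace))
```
JK

ZeroDivisionError not specifically caught, falls to Exception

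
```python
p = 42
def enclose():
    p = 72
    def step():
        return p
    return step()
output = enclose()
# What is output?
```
72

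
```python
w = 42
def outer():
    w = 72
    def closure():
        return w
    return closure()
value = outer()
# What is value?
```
72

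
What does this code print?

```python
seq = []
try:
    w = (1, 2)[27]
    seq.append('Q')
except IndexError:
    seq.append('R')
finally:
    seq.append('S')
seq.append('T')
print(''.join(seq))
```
RST

finally always runs, even after exception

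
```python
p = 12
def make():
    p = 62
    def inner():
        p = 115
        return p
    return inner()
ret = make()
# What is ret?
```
115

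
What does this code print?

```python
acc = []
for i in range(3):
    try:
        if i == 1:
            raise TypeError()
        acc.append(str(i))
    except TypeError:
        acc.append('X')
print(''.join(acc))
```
0X2

Exception on i=1 caught, loop continues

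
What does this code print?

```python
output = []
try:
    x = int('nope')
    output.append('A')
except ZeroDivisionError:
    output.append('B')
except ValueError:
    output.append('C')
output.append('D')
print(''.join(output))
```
CD

ValueError is caught by its specific handler, not ZeroDivisionError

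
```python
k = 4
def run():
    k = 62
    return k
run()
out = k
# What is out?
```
4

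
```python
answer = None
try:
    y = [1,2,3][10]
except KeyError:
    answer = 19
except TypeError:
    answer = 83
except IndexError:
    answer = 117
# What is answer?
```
117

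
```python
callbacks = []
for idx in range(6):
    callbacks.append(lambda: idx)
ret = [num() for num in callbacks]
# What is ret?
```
[5, 5, 5, 5, 5, 5]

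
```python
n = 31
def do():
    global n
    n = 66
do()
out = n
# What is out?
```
66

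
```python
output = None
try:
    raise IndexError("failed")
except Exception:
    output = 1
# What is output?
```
1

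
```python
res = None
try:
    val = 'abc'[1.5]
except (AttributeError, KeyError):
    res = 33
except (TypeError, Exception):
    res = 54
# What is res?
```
54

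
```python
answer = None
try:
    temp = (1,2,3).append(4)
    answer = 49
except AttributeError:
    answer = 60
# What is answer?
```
60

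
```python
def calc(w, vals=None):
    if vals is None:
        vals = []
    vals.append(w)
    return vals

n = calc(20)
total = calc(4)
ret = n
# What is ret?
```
[20]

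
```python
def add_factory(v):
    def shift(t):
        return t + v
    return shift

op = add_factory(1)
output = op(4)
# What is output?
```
5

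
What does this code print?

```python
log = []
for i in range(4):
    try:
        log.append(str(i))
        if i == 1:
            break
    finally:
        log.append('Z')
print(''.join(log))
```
0Z1Z

finally runs even when breaking out of loop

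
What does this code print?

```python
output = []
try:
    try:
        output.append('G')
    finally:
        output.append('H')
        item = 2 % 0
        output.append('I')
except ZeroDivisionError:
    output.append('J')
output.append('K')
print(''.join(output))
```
GHJK

Exception in inner finally caught by outer except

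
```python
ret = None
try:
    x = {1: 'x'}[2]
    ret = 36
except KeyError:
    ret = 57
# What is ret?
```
57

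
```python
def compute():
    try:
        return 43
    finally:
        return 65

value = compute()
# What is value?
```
65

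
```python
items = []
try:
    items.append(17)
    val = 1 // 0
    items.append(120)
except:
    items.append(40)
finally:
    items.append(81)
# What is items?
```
[17, 40, 81]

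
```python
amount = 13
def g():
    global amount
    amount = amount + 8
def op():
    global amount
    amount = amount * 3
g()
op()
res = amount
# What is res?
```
63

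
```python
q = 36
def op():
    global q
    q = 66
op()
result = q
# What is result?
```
66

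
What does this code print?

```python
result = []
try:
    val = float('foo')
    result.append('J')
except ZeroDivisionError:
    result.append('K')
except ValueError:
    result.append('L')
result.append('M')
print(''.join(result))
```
LM

ValueError is caught by its specific handler, not ZeroDivisionError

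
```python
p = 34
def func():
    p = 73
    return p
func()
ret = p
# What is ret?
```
34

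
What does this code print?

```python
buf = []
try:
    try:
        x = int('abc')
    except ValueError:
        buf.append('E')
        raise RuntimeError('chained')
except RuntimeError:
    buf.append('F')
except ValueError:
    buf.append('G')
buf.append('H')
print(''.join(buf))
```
EFH

RuntimeError raised and caught, original ValueError not re-raised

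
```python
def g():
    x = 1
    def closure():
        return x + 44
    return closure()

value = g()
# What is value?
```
45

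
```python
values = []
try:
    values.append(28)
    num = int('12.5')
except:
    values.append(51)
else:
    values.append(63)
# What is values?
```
[28, 51]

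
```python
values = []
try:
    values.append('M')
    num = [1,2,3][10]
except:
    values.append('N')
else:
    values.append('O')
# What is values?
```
['M', 'N']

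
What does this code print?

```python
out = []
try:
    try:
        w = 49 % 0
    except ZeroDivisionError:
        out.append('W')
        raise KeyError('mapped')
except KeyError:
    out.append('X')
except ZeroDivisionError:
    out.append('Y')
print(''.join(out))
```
WX

New KeyError raised, caught by outer KeyError handler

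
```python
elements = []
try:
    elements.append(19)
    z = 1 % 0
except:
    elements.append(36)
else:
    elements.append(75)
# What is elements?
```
[19, 36]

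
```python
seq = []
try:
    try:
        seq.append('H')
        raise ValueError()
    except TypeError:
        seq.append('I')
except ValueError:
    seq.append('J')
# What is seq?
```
['H', 'J']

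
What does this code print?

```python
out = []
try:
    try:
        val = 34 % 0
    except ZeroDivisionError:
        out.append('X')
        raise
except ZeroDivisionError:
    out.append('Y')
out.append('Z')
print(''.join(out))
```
XYZ

raise without argument re-raises current exception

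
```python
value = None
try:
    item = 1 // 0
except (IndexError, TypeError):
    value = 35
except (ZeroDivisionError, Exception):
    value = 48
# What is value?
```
48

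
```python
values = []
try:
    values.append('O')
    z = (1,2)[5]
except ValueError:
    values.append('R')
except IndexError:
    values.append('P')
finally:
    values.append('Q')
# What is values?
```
['O', 'P', 'Q']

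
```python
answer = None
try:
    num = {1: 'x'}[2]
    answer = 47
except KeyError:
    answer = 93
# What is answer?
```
93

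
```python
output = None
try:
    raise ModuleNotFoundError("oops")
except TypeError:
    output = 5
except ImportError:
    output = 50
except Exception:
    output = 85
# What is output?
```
50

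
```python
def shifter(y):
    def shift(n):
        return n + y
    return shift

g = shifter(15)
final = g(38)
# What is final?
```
53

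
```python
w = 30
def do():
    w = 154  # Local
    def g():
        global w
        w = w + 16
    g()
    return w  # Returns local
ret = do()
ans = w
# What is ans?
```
46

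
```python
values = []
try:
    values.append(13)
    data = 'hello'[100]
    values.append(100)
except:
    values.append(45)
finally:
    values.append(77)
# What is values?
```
[13, 45, 77]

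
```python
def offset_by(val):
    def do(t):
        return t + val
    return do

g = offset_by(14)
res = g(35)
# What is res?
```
49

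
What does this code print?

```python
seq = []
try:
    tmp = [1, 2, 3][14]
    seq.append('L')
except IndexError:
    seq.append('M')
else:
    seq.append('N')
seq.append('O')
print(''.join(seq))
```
MO

else block skipped when exception is caught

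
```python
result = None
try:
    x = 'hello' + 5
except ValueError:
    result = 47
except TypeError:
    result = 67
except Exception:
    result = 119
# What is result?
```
67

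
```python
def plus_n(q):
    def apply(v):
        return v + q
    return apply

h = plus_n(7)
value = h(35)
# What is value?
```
42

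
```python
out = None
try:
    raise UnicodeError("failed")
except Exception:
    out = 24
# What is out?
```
24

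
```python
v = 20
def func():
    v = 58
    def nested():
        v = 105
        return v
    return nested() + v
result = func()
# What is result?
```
163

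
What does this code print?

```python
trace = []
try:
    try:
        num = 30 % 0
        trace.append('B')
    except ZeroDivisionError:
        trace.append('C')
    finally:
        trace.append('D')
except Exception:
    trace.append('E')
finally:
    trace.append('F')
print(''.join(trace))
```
CDF

Both finally blocks run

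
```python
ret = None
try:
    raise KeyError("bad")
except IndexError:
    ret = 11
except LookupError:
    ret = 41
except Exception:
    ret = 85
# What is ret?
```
41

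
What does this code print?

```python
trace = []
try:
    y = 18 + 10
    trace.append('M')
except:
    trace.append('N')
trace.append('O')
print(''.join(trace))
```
MO

No exception, try block completes normally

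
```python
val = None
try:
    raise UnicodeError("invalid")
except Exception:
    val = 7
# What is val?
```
7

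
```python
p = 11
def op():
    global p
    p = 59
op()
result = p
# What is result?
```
59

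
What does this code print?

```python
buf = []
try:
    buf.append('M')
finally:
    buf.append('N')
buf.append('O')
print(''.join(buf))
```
MNO

try/finally without except, no exception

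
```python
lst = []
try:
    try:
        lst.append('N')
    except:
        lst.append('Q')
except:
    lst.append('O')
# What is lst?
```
['N']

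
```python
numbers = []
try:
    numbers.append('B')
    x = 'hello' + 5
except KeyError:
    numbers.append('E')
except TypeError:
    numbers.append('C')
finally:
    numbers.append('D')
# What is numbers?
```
['B', 'C', 'D']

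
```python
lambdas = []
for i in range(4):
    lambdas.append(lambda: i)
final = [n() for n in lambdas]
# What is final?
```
[3, 3, 3, 3]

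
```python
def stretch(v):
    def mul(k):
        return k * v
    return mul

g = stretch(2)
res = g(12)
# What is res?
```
24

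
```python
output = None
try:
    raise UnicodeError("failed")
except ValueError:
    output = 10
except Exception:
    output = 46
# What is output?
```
10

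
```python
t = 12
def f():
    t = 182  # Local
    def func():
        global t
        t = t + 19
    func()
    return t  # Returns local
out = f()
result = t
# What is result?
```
31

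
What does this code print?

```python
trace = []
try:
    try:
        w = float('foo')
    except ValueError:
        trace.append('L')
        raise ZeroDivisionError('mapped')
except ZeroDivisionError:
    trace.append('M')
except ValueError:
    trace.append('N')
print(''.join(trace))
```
LM

New ZeroDivisionError raised, caught by outer ZeroDivisionError handler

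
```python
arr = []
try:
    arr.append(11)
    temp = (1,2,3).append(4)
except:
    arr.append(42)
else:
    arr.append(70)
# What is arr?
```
[11, 42]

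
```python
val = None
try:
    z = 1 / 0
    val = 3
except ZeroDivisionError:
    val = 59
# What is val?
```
59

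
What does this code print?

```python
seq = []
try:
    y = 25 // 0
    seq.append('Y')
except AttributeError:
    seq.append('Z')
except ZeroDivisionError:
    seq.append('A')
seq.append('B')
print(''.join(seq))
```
AB

ZeroDivisionError is caught by its specific handler, not AttributeError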